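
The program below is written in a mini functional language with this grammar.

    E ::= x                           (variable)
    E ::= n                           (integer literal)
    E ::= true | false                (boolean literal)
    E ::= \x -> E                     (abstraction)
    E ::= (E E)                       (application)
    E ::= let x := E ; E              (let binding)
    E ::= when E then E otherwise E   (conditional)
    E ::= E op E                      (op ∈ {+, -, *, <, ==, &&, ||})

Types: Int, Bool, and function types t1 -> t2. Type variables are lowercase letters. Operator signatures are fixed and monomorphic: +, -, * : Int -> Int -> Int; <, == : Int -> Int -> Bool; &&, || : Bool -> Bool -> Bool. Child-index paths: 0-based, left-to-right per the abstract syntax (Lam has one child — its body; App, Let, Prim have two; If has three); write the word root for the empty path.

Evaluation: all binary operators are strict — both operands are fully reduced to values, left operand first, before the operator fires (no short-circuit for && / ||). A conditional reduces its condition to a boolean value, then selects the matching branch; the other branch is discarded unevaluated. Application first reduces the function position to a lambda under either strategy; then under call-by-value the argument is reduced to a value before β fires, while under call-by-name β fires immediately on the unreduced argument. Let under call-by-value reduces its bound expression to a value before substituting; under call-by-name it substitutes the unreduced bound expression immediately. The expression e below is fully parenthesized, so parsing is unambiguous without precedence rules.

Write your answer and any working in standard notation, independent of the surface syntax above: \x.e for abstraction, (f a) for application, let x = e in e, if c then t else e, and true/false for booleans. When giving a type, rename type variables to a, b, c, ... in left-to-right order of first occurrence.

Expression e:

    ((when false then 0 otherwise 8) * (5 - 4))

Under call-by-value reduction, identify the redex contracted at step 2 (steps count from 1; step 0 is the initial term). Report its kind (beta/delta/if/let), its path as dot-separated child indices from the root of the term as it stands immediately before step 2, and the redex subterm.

Answer: delta at 1 : (5 - 4)

Working:
step 0: ((if false then 0 else 8) * (5 - 4))
step 1: [if@0] (8 * (5 - 4))
step 2: [delta@1] (8 * 1)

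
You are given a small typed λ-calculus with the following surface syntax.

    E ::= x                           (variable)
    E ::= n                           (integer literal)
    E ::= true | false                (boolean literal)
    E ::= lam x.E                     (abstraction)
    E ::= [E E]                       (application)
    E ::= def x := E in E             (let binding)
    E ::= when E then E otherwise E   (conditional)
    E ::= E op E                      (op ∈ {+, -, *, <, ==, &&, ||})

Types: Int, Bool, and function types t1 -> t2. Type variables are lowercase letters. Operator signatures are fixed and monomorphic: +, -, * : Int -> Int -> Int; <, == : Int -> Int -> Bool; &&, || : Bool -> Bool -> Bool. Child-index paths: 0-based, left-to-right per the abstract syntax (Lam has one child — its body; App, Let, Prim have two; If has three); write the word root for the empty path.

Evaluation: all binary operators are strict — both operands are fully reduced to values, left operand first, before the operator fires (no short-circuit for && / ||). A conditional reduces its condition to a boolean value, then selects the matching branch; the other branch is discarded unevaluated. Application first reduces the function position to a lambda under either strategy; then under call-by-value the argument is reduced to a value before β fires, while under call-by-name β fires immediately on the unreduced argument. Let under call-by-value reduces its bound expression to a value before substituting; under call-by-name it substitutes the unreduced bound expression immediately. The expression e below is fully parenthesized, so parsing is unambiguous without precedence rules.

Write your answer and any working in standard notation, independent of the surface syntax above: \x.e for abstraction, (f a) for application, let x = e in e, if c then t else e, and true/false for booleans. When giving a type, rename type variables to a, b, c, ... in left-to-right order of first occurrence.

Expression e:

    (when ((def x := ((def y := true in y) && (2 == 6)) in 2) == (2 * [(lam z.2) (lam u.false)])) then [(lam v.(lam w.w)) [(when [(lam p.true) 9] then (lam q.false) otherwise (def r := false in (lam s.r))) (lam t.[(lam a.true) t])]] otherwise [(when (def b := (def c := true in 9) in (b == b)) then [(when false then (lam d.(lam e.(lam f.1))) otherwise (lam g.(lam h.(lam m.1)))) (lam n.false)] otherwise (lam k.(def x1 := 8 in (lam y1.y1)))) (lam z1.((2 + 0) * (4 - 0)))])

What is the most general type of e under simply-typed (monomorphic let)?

Answer: Int -> Int

Derivation:
let y : Bool
y : Bool
  unify Bool ~ Bool
  unify Int ~ Int
  unify Int ~ Int
  unify Bool ~ Bool
let x : Bool
  unify Int ~ Int
  unify Int ~ Int
\z._ : a -> Int
\u._ : b -> Bool
  unify a -> Int ~ (b -> Bool) -> c
  unify a ~ b -> Bool
  unify Int ~ c
_ _ : Int
  unify Int ~ Int
  unify Int ~ Int
  unify Bool ~ Bool
w : e
\w._ : e -> e
\v._ : d -> e -> e
\p._ : f -> Bool
  unify f -> Bool ~ Int -> g
  unify f ~ Int
  unify Bool ~ g
_ _ : Bool
  unify Bool ~ Bool
\q._ : h -> Bool
let r : Bool
r : Bool
\s._ : i -> Bool
  unify h -> Bool ~ i -> Bool
  unify h ~ i
  unify Bool ~ Bool
\a._ : k -> Bool
t : j
  unify k -> Bool ~ j -> l
  unify k ~ j
  unify Bool ~ l
_ _ : Bool
\t._ : j -> Bool
  unify i -> Bool ~ (j -> Bool) -> m
  unify i ~ j -> Bool
  unify Bool ~ m
_ _ : Bool
  unify d -> e -> e ~ Bool -> n
  unify d ~ Bool
  unify e -> e ~ n
_ _ : e -> e
let c : Bool
let b : Int
b : Int
  unify Int ~ Int
b : Int
  unify Int ~ Int
  unify Bool ~ Bool
  unify Bool ~ Bool
\f._ : q -> Int
\e._ : p -> q -> Int
\d._ : o -> p -> q -> Int
\m._ : t -> Int
\h._ : s -> t -> Int
\g._ : r -> s -> t -> Int
  unify o -> p -> q -> Int ~ r -> s -> t -> Int
  unify o ~ r
  unify p -> q -> Int ~ s -> t -> Int
  unify p ~ s
  unify q -> Int ~ t -> Int
  unify q ~ t
  unify Int ~ Int
\n._ : u -> Bool
  unify r -> s -> t -> Int ~ (u -> Bool) -> v
  unify r ~ u -> Bool
  unify s -> t -> Int ~ v
_ _ : s -> t -> Int
let x1 : Int
y1 : x
\y1._ : x -> x
\k._ : w -> x -> x
  unify s -> t -> Int ~ w -> x -> x
  unify s ~ w
  unify t -> Int ~ x -> x
  unify t ~ x
  unify Int ~ x
  unify Int ~ Int
  unify Int ~ Int
  unify Int ~ Int
  unify Int ~ Int
  unify Int ~ Int
  unify Int ~ Int
\z1._ : y -> Int
  unify w -> Int -> Int ~ (y -> Int) -> z
  unify w ~ y -> Int
  unify Int -> Int ~ z
_ _ : Int -> Int
  unify e -> e ~ Int -> Int
  unify e ~ Int
  unify Int ~ Int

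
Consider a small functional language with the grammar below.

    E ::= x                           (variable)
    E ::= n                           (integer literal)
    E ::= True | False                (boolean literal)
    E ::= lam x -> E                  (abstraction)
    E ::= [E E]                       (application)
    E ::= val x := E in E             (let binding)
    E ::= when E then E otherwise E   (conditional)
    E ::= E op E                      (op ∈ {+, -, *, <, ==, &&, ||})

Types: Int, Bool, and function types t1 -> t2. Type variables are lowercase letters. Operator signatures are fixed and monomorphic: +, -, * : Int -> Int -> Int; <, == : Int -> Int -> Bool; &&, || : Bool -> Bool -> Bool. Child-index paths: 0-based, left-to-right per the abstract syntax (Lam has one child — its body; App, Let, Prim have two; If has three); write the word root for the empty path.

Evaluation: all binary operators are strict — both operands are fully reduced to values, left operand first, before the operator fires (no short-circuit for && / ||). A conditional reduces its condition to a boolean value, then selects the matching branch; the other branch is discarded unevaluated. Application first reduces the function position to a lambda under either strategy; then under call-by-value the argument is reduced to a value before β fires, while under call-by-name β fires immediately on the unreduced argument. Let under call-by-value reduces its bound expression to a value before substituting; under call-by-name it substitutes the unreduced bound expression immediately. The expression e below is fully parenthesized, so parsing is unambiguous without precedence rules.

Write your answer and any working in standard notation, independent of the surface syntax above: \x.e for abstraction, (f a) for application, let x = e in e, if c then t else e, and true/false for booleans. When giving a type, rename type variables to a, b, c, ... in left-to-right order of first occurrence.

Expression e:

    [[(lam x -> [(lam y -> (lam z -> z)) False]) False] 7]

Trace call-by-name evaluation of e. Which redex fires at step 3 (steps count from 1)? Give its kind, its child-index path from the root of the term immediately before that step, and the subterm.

Trace:
step 0: (((\x.((\y.(\z.z)) false)) false) 7)
step 1: [beta@0] (((\y.(\z.z)) false) 7)
step 2: [beta@0] ((\z.z) 7)
step 3: [beta@root] 7

Answer: beta at root : ((\z.z) 7)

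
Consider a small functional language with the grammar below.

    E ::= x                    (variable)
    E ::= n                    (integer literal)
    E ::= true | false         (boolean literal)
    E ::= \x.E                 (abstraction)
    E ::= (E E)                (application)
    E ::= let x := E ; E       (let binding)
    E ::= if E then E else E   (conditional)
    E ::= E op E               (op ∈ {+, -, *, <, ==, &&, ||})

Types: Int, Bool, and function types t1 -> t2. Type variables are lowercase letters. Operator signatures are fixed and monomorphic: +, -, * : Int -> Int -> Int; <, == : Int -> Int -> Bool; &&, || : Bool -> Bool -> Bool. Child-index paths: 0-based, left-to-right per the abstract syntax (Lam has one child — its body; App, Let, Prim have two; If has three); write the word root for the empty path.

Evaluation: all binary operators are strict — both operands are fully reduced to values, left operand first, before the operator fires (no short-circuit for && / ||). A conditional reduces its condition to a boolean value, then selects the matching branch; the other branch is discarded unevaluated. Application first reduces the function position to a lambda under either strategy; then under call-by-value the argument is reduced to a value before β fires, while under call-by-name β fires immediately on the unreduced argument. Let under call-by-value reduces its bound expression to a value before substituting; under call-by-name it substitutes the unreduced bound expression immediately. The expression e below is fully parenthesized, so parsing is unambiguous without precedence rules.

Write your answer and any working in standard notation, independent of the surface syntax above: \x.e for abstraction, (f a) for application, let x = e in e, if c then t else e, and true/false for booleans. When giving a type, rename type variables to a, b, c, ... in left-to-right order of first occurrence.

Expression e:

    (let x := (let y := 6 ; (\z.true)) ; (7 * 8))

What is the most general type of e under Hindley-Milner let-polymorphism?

Answer: Int

Trace:
let y : Int
\z._ : a -> Bool
let x : forall. a -> Bool
  unify Int ~ Int
  unify Int ~ Int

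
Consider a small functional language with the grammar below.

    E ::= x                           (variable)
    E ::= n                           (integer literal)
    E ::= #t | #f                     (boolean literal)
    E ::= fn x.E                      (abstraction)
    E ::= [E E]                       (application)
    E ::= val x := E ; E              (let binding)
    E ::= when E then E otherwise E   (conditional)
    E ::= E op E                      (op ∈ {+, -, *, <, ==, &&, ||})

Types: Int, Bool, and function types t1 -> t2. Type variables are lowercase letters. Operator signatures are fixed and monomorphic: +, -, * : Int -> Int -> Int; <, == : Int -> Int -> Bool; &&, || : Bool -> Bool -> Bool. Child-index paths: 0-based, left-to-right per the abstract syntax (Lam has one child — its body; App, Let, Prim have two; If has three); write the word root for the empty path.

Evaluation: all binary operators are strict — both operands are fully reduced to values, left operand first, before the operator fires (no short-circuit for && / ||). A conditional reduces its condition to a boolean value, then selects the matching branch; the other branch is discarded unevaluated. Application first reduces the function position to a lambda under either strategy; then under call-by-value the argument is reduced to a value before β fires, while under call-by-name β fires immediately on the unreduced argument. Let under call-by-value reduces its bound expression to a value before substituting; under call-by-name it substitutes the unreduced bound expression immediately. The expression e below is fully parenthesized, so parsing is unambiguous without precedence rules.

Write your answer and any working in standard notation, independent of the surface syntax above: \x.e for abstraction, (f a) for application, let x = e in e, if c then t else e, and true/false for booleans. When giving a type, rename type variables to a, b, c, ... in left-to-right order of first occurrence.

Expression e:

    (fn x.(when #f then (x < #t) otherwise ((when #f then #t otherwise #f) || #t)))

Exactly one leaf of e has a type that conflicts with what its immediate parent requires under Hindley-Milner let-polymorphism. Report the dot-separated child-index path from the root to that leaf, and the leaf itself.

Trace:
  unify Bool ~ Bool
x : a
  unify a ~ Int
  unify Bool ~ Int
  FAIL: mismatch Bool ~ Int

Answer: 0.1.1 : true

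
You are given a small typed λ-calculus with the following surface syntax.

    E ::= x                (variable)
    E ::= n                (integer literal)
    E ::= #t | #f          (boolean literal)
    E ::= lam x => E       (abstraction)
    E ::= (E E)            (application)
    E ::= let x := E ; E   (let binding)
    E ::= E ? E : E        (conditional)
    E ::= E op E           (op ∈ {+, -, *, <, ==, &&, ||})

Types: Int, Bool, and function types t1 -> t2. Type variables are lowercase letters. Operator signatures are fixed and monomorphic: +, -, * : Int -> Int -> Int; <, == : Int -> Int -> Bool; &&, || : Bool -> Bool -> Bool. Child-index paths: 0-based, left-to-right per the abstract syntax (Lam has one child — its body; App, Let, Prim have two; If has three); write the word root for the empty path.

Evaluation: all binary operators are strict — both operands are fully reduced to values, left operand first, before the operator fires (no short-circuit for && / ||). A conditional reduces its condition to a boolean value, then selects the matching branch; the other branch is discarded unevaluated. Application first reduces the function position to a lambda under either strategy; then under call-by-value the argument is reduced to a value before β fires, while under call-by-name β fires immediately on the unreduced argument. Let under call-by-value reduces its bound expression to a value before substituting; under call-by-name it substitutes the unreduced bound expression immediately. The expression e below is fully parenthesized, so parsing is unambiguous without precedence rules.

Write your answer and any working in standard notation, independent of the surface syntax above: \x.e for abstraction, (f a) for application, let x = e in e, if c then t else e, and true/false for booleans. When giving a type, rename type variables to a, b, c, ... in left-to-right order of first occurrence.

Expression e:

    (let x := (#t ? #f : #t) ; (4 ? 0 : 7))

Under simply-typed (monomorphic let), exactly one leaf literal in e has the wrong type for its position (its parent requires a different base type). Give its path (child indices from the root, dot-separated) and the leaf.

Derivation:
  unify Bool ~ Bool
  unify Bool ~ Bool
let x : Bool
  unify Int ~ Bool
  FAIL: mismatch Int ~ Bool

Answer: 1.0 : 4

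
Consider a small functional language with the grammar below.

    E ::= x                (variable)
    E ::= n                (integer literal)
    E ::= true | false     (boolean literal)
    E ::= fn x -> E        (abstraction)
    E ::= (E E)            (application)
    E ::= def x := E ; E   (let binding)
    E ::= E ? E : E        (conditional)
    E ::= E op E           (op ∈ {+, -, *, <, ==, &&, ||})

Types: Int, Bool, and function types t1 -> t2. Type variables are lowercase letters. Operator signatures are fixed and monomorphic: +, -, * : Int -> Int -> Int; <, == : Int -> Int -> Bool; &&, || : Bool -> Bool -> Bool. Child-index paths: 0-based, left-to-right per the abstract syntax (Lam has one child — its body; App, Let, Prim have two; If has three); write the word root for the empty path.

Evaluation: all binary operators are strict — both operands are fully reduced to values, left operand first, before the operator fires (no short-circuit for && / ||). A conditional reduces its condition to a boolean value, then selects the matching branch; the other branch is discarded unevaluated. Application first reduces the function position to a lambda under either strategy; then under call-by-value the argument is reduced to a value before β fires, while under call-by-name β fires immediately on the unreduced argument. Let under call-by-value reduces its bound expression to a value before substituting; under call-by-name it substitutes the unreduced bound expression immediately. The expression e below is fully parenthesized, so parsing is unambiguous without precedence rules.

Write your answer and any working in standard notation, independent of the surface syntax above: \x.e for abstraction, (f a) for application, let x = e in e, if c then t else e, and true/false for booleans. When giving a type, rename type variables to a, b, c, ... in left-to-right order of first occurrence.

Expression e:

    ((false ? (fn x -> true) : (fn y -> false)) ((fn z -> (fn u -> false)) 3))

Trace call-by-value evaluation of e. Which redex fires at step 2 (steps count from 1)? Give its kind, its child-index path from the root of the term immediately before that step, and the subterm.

Trace:
step 0: ((if false then (\x.true) else (\y.false)) ((\z.(\u.false)) 3))
step 1: [if@0] ((\y.false) ((\z.(\u.false)) 3))
step 2: [beta@1] ((\y.false) (\u.false))

Answer: beta at 1 : ((\z.(\u.false)) 3)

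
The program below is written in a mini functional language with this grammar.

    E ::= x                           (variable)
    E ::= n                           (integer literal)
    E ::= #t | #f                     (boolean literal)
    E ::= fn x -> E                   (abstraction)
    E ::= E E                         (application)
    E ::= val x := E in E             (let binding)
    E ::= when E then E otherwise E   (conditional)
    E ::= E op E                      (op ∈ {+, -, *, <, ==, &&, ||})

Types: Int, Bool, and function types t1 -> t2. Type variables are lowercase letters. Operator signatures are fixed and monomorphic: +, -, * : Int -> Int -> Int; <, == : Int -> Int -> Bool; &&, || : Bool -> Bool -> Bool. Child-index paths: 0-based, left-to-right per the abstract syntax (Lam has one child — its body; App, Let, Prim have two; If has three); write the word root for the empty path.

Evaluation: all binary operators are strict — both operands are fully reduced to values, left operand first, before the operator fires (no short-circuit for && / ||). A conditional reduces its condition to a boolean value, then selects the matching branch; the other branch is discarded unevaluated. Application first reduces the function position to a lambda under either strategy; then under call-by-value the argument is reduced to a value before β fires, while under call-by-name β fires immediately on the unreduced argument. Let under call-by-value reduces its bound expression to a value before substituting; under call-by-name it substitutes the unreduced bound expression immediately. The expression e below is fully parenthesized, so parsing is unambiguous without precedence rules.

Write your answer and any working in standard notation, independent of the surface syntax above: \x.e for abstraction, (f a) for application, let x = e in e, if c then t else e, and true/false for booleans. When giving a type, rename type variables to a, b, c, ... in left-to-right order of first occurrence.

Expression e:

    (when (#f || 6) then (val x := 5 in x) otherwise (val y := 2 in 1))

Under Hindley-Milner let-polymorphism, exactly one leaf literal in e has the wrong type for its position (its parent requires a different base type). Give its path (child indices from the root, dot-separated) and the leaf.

Trace:
  unify Bool ~ Bool
  unify Int ~ Bool
  FAIL: mismatch Int ~ Bool

Answer: 0.1 : 6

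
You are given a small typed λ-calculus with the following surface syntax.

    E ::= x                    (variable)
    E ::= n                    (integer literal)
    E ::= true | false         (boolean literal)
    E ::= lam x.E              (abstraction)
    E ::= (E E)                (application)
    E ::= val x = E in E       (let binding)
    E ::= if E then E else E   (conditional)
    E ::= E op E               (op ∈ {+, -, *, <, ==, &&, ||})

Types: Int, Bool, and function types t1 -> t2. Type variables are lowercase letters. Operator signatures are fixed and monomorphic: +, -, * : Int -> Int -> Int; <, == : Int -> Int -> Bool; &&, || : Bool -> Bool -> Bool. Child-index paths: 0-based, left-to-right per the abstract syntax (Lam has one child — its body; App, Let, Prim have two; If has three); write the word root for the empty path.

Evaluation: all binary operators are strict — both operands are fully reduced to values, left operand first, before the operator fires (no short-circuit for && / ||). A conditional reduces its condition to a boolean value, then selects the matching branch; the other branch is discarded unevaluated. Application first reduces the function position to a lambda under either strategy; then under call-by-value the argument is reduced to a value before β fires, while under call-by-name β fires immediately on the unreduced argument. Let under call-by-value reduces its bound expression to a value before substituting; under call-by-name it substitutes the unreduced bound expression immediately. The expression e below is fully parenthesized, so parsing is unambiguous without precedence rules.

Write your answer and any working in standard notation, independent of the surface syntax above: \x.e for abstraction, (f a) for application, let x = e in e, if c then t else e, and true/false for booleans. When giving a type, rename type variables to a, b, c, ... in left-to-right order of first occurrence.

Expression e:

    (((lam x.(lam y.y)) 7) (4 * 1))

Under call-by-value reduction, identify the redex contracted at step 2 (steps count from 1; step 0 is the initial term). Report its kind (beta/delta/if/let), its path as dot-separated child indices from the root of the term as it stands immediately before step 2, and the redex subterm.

Answer: delta at 1 : (4 * 1)

Trace:
step 0: (((\x.(\y.y)) 7) (4 * 1))
step 1: [beta@0] ((\y.y) (4 * 1))
step 2: [delta@1] ((\y.y) 4)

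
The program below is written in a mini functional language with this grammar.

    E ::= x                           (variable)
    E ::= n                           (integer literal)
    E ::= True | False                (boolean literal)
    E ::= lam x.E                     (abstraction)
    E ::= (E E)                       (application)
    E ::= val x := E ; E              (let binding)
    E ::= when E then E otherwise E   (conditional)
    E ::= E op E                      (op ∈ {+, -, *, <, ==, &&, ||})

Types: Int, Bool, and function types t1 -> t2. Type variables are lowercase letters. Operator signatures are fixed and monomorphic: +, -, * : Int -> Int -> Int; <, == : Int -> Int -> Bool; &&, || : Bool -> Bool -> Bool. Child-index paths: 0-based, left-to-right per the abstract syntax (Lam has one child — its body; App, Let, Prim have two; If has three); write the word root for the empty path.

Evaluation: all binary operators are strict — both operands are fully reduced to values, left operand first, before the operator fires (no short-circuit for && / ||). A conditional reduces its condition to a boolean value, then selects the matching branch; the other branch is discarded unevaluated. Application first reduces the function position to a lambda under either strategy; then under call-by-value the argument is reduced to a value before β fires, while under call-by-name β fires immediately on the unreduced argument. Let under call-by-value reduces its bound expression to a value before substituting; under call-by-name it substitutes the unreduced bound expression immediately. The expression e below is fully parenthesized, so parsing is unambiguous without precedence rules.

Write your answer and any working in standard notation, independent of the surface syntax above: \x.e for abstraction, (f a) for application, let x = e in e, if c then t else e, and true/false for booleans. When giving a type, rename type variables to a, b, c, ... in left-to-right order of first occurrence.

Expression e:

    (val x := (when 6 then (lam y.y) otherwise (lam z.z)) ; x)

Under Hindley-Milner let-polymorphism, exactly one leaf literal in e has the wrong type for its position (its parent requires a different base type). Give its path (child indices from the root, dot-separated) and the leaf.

Working:
  unify Int ~ Bool
  FAIL: mismatch Int ~ Bool

Answer: 0.0 : 6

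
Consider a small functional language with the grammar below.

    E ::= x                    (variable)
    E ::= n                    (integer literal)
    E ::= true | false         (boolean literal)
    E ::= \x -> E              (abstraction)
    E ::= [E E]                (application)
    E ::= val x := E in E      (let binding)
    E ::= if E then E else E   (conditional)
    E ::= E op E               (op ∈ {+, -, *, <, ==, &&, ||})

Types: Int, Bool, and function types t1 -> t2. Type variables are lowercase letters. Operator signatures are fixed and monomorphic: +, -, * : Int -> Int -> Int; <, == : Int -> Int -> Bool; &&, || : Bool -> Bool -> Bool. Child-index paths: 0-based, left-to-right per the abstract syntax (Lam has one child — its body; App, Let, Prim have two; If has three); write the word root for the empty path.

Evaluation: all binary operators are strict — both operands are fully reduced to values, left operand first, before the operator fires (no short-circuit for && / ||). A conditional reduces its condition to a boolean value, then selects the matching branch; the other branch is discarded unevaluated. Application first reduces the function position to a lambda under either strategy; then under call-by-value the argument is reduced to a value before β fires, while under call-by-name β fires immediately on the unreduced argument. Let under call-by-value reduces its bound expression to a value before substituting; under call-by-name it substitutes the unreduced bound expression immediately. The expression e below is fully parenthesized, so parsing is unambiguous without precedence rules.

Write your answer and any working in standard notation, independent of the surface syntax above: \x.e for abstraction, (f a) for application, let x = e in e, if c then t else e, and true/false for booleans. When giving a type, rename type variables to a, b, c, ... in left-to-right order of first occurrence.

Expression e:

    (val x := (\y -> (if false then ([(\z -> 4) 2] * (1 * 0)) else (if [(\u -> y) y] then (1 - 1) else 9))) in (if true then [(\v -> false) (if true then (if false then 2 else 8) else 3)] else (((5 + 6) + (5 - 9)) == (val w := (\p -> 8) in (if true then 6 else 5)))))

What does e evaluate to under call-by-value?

Trace:
step 0: (let x = (\y.(if false then (((\z.4) 2) * (1 * 0)) else (if ((\u.y) y) then (1 - 1) else 9))) in (if true then ((\v.false) (if true then (if false then 2 else 8) else 3)) else (((5 + 6) + (5 - 9)) == (let w = (\p.8) in (if true then 6 else 5)))))
step 1: [let@root] (if true then ((\v.false) (if true then (if false then 2 else 8) else 3)) else (((5 + 6) + (5 - 9)) == (let w = (\p.8) in (if true then 6 else 5))))
step 2: [if@root] ((\v.false) (if true then (if false then 2 else 8) else 3))
step 3: [if@1] ((\v.false) (if false then 2 else 8))
step 4: [if@1] ((\v.false) 8)
step 5: [beta@root] false

Answer: false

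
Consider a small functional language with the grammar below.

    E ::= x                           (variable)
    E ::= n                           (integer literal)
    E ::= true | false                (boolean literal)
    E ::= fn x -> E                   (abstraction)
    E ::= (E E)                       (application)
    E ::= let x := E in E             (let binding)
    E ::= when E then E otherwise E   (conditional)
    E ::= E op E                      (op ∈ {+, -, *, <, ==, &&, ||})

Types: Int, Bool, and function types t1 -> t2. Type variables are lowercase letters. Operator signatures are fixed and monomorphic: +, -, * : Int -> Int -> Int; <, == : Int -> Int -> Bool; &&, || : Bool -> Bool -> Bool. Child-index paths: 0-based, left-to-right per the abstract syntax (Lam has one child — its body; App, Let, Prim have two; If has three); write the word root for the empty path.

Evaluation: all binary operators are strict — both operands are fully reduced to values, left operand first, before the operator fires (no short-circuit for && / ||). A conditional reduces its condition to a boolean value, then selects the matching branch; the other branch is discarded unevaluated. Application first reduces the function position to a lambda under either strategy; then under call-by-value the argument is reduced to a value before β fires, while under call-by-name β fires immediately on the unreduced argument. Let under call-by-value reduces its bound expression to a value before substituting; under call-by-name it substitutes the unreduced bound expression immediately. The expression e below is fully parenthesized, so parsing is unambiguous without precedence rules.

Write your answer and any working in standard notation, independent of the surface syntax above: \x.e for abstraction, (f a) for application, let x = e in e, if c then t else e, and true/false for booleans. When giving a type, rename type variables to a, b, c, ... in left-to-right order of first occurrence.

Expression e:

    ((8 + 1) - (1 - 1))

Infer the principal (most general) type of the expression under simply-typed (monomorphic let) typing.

Answer: Int

Working:
  unify Int ~ Int
  unify Int ~ Int
  unify Int ~ Int
  unify Int ~ Int
  unify Int ~ Int
  unify Int ~ Int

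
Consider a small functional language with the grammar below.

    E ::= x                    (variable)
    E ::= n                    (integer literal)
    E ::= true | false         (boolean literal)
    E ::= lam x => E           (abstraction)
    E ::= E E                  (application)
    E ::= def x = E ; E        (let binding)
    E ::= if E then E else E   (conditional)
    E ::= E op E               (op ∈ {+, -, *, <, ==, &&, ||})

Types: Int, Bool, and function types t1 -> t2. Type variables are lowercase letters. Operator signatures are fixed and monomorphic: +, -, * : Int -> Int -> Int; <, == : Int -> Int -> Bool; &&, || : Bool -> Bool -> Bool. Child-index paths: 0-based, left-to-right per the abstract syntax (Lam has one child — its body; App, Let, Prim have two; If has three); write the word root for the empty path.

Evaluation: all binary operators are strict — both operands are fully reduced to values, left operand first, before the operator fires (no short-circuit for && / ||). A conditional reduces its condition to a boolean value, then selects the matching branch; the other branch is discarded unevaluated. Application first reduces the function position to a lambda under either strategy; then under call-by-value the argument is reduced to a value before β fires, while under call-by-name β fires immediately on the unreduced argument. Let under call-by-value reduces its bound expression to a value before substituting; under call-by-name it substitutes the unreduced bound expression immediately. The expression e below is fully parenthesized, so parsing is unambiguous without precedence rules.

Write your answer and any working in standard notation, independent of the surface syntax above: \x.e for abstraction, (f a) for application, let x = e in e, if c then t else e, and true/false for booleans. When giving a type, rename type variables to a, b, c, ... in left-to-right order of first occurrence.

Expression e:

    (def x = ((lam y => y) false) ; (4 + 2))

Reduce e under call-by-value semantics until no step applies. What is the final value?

Trace:
step 0: (let x = ((\y.y) false) in (4 + 2))
step 1: [beta@0] (let x = false in (4 + 2))
step 2: [let@root] (4 + 2)
step 3: [delta@root] 6

Answer: 6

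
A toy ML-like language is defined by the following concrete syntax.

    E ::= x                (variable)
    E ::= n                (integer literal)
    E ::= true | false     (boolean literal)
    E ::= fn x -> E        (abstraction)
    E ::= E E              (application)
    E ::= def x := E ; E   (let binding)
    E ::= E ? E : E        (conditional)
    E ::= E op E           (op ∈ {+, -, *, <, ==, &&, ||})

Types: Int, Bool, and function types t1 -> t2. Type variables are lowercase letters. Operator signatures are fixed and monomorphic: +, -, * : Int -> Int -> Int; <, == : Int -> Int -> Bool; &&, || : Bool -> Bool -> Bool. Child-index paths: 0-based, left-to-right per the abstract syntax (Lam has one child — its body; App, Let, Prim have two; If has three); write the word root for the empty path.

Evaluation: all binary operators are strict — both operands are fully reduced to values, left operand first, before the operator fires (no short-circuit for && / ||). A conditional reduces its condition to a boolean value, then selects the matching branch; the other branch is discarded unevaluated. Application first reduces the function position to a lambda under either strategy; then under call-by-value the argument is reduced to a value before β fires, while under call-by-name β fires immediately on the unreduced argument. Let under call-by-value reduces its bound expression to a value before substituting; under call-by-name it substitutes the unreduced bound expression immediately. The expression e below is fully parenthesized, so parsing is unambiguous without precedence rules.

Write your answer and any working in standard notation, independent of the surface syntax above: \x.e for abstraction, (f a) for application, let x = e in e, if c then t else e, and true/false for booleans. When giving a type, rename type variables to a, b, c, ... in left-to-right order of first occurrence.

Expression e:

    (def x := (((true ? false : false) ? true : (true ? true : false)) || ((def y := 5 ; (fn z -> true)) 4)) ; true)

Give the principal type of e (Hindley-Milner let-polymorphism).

Trace:
  unify Bool ~ Bool
  unify Bool ~ Bool
  unify Bool ~ Bool
  unify Bool ~ Bool
  unify Bool ~ Bool
  unify Bool ~ Bool
  unify Bool ~ Bool
let y : Int
\z._ : a -> Bool
  unify a -> Bool ~ Int -> b
  unify a ~ Int
  unify Bool ~ b
_ _ : Bool
  unify Bool ~ Bool
let x : Bool

Answer: Bool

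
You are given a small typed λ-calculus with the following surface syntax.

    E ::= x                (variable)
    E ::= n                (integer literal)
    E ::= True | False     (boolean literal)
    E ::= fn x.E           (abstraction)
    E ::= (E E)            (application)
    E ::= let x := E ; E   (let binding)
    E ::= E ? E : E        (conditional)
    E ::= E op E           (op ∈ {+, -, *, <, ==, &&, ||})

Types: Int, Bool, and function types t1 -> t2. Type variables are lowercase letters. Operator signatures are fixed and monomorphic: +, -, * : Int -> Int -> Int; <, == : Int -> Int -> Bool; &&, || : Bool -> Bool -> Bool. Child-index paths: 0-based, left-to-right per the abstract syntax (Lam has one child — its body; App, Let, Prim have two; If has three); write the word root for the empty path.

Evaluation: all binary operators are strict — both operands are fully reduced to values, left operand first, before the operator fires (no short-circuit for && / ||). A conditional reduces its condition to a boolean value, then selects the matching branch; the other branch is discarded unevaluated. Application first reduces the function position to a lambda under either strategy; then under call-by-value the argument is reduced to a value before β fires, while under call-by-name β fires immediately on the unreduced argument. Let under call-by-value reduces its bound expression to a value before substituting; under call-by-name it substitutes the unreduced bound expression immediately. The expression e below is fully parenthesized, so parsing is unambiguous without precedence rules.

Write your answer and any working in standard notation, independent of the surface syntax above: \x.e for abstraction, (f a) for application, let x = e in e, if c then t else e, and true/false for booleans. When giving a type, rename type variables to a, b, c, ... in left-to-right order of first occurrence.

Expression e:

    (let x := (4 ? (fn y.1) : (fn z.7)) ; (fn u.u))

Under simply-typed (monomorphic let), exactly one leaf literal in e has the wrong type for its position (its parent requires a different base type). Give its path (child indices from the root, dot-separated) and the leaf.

Derivation:
  unify Int ~ Bool
  FAIL: mismatch Int ~ Bool

Answer: 0.0 : 4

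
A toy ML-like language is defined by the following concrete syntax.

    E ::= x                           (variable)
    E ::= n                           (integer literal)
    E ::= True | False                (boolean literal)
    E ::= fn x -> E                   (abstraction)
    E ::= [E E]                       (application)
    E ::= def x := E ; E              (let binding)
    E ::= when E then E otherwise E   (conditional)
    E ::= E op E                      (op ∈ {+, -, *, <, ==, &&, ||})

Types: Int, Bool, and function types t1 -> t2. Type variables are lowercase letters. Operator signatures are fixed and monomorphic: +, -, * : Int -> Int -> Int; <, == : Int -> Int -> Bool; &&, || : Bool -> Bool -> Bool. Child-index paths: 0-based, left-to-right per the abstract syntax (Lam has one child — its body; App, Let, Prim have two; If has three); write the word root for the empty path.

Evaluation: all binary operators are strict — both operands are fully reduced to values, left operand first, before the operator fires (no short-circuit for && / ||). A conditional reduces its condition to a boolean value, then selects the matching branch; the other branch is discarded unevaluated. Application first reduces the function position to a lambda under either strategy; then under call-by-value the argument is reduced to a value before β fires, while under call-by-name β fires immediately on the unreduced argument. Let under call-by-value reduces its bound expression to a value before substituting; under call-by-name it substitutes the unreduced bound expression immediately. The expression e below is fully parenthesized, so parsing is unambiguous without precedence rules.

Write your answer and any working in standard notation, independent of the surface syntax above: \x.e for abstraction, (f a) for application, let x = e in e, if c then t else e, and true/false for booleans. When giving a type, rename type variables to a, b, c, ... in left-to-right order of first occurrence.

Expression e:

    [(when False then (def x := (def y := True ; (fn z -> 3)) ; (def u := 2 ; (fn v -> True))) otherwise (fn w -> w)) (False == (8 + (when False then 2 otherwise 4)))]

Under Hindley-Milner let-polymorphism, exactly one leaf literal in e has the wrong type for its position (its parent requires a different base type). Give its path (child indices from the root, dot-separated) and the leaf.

Derivation:
  unify Bool ~ Bool
let y : Bool
\z._ : a -> Int
let x : forall. a -> Int
let u : Int
\v._ : b -> Bool
w : c
\w._ : c -> c
  unify b -> Bool ~ c -> c
  unify b ~ c
  unify Bool ~ c
  unify Bool ~ Int
  FAIL: mismatch Bool ~ Int

Answer: 1.0 : false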